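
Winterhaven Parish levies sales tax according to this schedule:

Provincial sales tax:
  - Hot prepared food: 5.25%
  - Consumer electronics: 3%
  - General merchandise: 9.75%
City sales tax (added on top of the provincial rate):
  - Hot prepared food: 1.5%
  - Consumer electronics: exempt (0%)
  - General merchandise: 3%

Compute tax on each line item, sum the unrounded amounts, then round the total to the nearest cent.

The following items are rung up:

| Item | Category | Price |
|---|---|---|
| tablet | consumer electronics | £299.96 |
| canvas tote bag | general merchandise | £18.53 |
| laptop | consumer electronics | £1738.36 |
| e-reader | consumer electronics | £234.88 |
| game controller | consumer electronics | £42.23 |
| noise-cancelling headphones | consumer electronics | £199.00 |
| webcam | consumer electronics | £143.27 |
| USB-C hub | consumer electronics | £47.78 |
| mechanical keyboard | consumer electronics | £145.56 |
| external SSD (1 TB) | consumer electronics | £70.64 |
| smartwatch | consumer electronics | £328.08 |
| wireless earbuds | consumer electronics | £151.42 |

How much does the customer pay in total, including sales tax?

Tablet £299.96: consumer electronics → 3% + 0% city = 3% → £8.9988
Canvas tote bag £18.53: general merchandise → 9.75% + 3% city = 12.75% → £2.362575
Laptop £1738.36: consumer electronics → 3% + 0% city = 3% → £52.1508
E-reader £234.88: consumer electronics → 3% + 0% city = 3% → £7.0464
Game controller £42.23: consumer electronics → 3% + 0% city = 3% → £1.2669
Noise-cancelling headphones £199.00: consumer electronics → 3% + 0% city = 3% → £5.97
Webcam £143.27: consumer electronics → 3% + 0% city = 3% → £4.2981
USB-C hub £47.78: consumer electronics → 3% + 0% city = 3% → £1.4334
Mechanical keyboard £145.56: consumer electronics → 3% + 0% city = 3% → £4.3668
External SSD (1 TB) £70.64: consumer electronics → 3% + 0% city = 3% → £2.1192
Smartwatch £328.08: consumer electronics → 3% + 0% city = 3% → £9.8424
Wireless earbuds £151.42: consumer electronics → 3% + 0% city = 3% → £4.5426
Subtotal = £3419.71; unrounded tax = £104.397975 → £104.40; total due = £3524.11

£3524.11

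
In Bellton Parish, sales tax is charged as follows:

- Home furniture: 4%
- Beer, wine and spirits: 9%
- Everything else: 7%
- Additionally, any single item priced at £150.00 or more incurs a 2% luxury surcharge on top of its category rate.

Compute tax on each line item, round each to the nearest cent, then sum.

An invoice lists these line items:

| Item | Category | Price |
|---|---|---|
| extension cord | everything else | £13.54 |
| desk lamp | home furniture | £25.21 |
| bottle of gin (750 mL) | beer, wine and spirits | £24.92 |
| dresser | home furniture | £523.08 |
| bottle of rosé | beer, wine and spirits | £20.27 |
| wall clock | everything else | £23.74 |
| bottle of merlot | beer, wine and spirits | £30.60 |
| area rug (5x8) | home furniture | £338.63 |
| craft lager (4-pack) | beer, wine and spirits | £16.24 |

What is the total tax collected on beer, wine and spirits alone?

Bottle of gin (750 mL) £24.92: beer, wine and spirits → 9% → £2.24
Bottle of rosé £20.27: beer, wine and spirits → 9% → £1.82
Bottle of merlot £30.60: beer, wine and spirits → 9% → £2.75
Craft lager (4-pack) £16.24: beer, wine and spirits → 9% → £1.46
Tax on beer, wine and spirits = £2.24 + £1.82 + £2.75 + £1.46 = £8.27

£8.27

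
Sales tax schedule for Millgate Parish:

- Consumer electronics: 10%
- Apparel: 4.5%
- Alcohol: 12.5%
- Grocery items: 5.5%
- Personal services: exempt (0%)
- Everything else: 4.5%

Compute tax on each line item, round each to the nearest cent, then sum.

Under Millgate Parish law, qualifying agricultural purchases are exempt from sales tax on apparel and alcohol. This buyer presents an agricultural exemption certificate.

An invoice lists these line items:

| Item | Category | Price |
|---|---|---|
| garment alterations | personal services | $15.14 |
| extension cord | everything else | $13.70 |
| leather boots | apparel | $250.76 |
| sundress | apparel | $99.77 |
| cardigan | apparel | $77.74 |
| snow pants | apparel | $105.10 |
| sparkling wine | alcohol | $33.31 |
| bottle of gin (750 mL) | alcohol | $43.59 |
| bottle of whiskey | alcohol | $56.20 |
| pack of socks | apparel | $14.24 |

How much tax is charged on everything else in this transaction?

$0.62

Extension cord $13.70: everything else → 4.5% → $0.62
Tax on everything else = $0.62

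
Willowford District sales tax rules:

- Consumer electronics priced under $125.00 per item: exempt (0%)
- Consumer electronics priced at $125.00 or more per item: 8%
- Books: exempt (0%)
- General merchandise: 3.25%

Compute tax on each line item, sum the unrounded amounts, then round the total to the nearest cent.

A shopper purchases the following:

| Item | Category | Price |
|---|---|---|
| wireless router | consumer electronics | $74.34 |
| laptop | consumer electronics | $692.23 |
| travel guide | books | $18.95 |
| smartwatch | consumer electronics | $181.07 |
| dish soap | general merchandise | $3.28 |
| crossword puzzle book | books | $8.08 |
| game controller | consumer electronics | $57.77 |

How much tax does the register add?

Wireless router $74.34: consumer electronics, under $125.00 → 0% → $0.00
Laptop $692.23: consumer electronics, $125.00 or more → 8% → $55.3784
Travel guide $18.95: books → 0% → $0.00
Smartwatch $181.07: consumer electronics, $125.00 or more → 8% → $14.4856
Dish soap $3.28: general merchandise → 3.25% → $0.1066
Crossword puzzle book $8.08: books → 0% → $0.00
Game controller $57.77: consumer electronics, under $125.00 → 0% → $0.00
Unrounded tax sum = $69.9706 → $69.97

$69.97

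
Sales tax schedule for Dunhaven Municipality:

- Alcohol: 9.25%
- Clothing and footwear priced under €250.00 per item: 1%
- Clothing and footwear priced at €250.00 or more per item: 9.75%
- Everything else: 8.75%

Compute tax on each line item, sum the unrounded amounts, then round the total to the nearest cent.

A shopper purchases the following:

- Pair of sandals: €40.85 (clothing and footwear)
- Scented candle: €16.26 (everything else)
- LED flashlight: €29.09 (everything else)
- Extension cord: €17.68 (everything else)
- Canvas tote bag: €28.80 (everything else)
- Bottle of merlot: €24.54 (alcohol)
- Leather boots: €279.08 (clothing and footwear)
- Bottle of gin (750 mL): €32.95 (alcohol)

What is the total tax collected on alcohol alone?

Bottle of merlot €24.54: alcohol → 9.25% → €2.26995
Bottle of gin (750 mL) €32.95: alcohol → 9.25% → €3.047875
Tax on alcohol: unrounded sum = €5.317825 → €5.32

€5.32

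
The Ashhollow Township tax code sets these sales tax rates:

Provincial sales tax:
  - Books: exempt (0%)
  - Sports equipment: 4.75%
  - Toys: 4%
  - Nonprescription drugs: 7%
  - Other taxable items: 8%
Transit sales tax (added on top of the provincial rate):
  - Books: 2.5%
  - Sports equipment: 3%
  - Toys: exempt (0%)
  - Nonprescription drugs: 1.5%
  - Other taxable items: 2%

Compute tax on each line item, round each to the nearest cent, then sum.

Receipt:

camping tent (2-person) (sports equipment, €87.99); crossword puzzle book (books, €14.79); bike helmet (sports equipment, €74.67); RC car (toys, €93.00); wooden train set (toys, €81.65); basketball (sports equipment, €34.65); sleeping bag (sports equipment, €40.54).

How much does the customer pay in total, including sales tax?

Camping tent (2-person) €87.99: sports equipment → 4.75% + 3% transit = 7.75% → €6.82
Crossword puzzle book €14.79: books → 0% + 2.5% transit = 2.5% → €0.37
Bike helmet €74.67: sports equipment → 4.75% + 3% transit = 7.75% → €5.79
RC car €93.00: toys → 4% + 0% transit = 4% → €3.72
Wooden train set €81.65: toys → 4% + 0% transit = 4% → €3.27
Basketball €34.65: sports equipment → 4.75% + 3% transit = 7.75% → €2.69
Sleeping bag €40.54: sports equipment → 4.75% + 3% transit = 7.75% → €3.14
Subtotal = €427.29; tax = €25.80; total due = €453.09

€453.09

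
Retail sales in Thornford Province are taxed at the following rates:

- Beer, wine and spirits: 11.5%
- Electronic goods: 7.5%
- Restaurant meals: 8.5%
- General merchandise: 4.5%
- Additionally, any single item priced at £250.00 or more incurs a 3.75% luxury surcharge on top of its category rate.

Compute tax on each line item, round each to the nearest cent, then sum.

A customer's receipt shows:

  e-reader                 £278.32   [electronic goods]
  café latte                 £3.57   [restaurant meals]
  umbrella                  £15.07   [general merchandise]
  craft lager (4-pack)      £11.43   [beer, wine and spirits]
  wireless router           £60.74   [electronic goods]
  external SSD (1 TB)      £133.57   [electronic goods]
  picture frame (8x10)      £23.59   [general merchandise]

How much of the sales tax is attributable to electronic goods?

E-reader £278.32: electronic goods → 7.5% + 3.75% surcharge = 11.25% → £31.31
Wireless router £60.74: electronic goods → 7.5% → £4.56
External SSD (1 TB) £133.57: electronic goods → 7.5% → £10.02
Tax on electronic goods = £31.31 + £4.56 + £10.02 = £45.89

£45.89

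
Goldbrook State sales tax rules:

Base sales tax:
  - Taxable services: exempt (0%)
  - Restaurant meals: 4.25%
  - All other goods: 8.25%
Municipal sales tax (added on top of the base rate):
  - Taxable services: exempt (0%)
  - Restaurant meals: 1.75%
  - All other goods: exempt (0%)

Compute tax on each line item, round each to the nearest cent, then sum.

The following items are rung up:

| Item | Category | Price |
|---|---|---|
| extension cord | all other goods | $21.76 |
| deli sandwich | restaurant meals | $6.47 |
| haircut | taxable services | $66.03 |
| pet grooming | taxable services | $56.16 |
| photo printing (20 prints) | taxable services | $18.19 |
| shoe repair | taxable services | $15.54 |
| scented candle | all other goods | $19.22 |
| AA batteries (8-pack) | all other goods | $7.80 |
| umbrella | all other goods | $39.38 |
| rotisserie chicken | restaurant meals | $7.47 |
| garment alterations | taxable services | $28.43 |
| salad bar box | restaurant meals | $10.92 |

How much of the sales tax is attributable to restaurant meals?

Deli sandwich $6.47: restaurant meals → 4.25% + 1.75% municipal = 6% → $0.39
Rotisserie chicken $7.47: restaurant meals → 4.25% + 1.75% municipal = 6% → $0.45
Salad bar box $10.92: restaurant meals → 4.25% + 1.75% municipal = 6% → $0.66
Tax on restaurant meals = $0.39 + $0.45 + $0.66 = $1.50

$1.50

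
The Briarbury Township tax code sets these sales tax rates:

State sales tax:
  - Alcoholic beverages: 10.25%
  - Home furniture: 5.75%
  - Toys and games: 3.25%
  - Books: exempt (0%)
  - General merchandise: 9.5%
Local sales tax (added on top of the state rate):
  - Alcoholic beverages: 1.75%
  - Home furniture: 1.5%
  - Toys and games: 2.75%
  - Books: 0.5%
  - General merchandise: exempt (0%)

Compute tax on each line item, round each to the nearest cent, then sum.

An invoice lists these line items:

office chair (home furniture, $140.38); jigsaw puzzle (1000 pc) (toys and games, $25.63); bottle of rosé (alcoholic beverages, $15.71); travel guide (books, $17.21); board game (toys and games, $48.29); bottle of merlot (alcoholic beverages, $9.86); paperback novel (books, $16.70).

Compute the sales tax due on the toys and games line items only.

Jigsaw puzzle (1000 pc) $25.63: toys and games → 3.25% + 2.75% local = 6% → $1.54
Board game $48.29: toys and games → 3.25% + 2.75% local = 6% → $2.90
Tax on toys and games = $1.54 + $2.90 = $4.44

$4.44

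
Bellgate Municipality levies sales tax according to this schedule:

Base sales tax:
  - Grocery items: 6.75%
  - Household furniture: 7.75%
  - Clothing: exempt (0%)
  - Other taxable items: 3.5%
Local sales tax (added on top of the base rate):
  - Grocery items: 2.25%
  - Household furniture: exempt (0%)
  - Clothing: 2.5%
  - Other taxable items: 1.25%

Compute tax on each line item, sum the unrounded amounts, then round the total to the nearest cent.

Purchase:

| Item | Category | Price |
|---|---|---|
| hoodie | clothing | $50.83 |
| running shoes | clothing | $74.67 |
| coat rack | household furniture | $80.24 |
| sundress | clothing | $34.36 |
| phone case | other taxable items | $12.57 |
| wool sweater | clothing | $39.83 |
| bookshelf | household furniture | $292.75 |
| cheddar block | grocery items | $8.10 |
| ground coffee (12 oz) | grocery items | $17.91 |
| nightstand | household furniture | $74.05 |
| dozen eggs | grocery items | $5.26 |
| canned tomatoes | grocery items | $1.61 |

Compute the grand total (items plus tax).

$735.37

Hoodie $50.83: clothing → 0% + 2.5% local = 2.5% → $1.27075
Running shoes $74.67: clothing → 0% + 2.5% local = 2.5% → $1.86675
Coat rack $80.24: household furniture → 7.75% + 0% local = 7.75% → $6.2186
Sundress $34.36: clothing → 0% + 2.5% local = 2.5% → $0.859
Phone case $12.57: other taxable items → 3.5% + 1.25% local = 4.75% → $0.597075
Wool sweater $39.83: clothing → 0% + 2.5% local = 2.5% → $0.99575
Bookshelf $292.75: household furniture → 7.75% + 0% local = 7.75% → $22.688125
Cheddar block $8.10: grocery items → 6.75% + 2.25% local = 9% → $0.729
Ground coffee (12 oz) $17.91: grocery items → 6.75% + 2.25% local = 9% → $1.6119
Nightstand $74.05: household furniture → 7.75% + 0% local = 7.75% → $5.738875
Dozen eggs $5.26: grocery items → 6.75% + 2.25% local = 9% → $0.4734
Canned tomatoes $1.61: grocery items → 6.75% + 2.25% local = 9% → $0.1449
Subtotal = $692.18; unrounded tax = $43.194125 → $43.19; total due = $735.37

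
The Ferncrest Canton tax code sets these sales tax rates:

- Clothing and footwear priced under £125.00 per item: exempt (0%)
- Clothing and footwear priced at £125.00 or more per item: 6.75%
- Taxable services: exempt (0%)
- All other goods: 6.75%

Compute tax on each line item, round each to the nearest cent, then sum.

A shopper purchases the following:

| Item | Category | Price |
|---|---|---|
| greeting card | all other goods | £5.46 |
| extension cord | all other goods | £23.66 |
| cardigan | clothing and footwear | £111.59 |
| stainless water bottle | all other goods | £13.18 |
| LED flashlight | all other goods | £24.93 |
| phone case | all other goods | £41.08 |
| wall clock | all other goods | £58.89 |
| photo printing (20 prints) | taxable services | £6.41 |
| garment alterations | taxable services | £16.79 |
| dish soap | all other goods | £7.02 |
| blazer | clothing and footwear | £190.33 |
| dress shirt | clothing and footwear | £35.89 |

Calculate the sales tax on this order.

£24.61

Greeting card £5.46: all other goods → 6.75% → £0.37
Extension cord £23.66: all other goods → 6.75% → £1.60
Cardigan £111.59: clothing and footwear, under £125.00 → 0% → £0.00
Stainless water bottle £13.18: all other goods → 6.75% → £0.89
LED flashlight £24.93: all other goods → 6.75% → £1.68
Phone case £41.08: all other goods → 6.75% → £2.77
Wall clock £58.89: all other goods → 6.75% → £3.98
Photo printing (20 prints) £6.41: taxable services → 0% → £0.00
Garment alterations £16.79: taxable services → 0% → £0.00
Dish soap £7.02: all other goods → 6.75% → £0.47
Blazer £190.33: clothing and footwear, £125.00 or more → 6.75% → £12.85
Dress shirt £35.89: clothing and footwear, under £125.00 → 0% → £0.00
Total tax = £0.37 + £1.60 + £0.89 + £1.68 + £2.77 + £3.98 + £0.47 + £12.85 = £24.61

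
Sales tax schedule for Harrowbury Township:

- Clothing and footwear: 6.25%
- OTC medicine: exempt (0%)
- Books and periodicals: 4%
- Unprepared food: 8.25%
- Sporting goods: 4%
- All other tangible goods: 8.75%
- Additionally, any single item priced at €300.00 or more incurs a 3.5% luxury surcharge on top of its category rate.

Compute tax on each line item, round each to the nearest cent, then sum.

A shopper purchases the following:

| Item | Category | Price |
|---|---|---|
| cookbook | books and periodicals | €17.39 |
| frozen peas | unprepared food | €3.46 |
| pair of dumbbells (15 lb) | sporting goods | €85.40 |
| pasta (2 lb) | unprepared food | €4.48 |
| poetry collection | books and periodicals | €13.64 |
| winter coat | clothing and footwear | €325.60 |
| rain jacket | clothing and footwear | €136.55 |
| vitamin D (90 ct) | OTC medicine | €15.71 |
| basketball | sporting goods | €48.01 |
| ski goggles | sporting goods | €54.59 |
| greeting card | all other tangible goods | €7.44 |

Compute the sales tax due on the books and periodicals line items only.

€1.25

Cookbook €17.39: books and periodicals → 4% → €0.70
Poetry collection €13.64: books and periodicals → 4% → €0.55
Tax on books and periodicals = €0.70 + €0.55 = €1.25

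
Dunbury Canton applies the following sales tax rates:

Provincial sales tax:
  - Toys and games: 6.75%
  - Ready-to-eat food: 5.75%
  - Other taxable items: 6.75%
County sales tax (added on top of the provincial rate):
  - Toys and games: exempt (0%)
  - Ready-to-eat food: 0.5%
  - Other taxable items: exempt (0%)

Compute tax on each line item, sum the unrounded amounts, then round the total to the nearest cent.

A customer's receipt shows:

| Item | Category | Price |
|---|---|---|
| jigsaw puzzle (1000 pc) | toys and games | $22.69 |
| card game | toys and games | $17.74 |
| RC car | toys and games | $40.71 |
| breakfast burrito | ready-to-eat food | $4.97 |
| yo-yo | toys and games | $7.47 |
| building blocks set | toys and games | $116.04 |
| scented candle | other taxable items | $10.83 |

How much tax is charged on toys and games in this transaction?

$13.81

Jigsaw puzzle (1000 pc) $22.69: toys and games → 6.75% + 0% county = 6.75% → $1.531575
Card game $17.74: toys and games → 6.75% + 0% county = 6.75% → $1.19745
RC car $40.71: toys and games → 6.75% + 0% county = 6.75% → $2.747925
Yo-yo $7.47: toys and games → 6.75% + 0% county = 6.75% → $0.504225
Building blocks set $116.04: toys and games → 6.75% + 0% county = 6.75% → $7.8327
Tax on toys and games: unrounded sum = $13.813875 → $13.81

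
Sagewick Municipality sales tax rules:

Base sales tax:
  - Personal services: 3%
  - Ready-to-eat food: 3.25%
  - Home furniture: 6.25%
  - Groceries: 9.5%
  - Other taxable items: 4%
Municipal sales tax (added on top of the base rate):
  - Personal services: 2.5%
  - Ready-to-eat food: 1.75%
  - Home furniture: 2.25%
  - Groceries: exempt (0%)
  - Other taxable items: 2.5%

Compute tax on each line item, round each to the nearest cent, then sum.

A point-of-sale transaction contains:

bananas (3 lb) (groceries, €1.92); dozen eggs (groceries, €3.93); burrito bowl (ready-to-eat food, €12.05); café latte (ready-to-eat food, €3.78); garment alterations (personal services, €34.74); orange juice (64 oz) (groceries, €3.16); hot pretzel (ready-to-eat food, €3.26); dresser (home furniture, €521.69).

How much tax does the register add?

€48.05

Bananas (3 lb) €1.92: groceries → 9.5% + 0% municipal = 9.5% → €0.18
Dozen eggs €3.93: groceries → 9.5% + 0% municipal = 9.5% → €0.37
Burrito bowl €12.05: ready-to-eat food → 3.25% + 1.75% municipal = 5% → €0.60
Café latte €3.78: ready-to-eat food → 3.25% + 1.75% municipal = 5% → €0.19
Garment alterations €34.74: personal services → 3% + 2.5% municipal = 5.5% → €1.91
Orange juice (64 oz) €3.16: groceries → 9.5% + 0% municipal = 9.5% → €0.30
Hot pretzel €3.26: ready-to-eat food → 3.25% + 1.75% municipal = 5% → €0.16
Dresser €521.69: home furniture → 6.25% + 2.25% municipal = 8.5% → €44.34
Total tax = €0.18 + €0.37 + €0.60 + €0.19 + €1.91 + €0.30 + €0.16 + €44.34 = €48.05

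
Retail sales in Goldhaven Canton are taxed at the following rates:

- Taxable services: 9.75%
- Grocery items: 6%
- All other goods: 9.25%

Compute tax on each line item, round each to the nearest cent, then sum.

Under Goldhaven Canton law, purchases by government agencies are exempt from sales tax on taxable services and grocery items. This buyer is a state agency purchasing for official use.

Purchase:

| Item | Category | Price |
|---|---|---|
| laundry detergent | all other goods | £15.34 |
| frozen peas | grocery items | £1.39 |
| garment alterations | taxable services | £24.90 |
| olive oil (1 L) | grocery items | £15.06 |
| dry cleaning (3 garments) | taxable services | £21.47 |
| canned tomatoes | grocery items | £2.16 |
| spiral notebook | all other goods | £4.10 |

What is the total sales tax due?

£1.80

Laundry detergent £15.34: all other goods → 9.25% → £1.42
Frozen peas £1.39: grocery items, buyer-exempt → 0% → £0.00
Garment alterations £24.90: taxable services, buyer-exempt → 0% → £0.00
Olive oil (1 L) £15.06: grocery items, buyer-exempt → 0% → £0.00
Dry cleaning (3 garments) £21.47: taxable services, buyer-exempt → 0% → £0.00
Canned tomatoes £2.16: grocery items, buyer-exempt → 0% → £0.00
Spiral notebook £4.10: all other goods → 9.25% → £0.38
Total tax = £1.42 + £0.38 = £1.80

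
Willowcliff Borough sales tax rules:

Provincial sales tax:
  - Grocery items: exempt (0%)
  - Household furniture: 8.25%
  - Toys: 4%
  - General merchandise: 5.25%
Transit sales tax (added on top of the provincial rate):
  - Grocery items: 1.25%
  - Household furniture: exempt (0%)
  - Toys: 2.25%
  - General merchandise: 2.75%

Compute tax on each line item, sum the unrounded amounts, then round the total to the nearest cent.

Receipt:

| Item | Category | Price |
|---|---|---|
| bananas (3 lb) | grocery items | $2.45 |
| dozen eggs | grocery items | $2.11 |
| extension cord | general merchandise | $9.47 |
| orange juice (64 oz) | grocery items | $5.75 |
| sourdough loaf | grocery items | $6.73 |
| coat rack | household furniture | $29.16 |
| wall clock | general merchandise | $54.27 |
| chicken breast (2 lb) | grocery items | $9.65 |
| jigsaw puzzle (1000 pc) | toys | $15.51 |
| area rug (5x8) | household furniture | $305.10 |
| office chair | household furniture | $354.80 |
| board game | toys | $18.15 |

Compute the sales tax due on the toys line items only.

Jigsaw puzzle (1000 pc) $15.51: toys → 4% + 2.25% transit = 6.25% → $0.969375
Board game $18.15: toys → 4% + 2.25% transit = 6.25% → $1.134375
Tax on toys: unrounded sum = $2.10375 → $2.10

$2.10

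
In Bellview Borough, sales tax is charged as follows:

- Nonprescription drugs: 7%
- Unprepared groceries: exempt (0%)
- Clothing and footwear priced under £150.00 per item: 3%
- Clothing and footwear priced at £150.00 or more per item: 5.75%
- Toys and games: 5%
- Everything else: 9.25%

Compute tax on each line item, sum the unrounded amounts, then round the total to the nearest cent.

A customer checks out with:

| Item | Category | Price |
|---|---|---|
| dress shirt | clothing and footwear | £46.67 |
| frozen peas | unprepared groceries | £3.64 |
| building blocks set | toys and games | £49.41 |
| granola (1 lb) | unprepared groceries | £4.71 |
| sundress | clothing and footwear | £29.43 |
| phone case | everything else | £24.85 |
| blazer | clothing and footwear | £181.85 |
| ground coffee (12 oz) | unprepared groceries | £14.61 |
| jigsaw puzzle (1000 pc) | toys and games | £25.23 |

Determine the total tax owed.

Dress shirt £46.67: clothing and footwear, under £150.00 → 3% → £1.4001
Frozen peas £3.64: unprepared groceries → 0% → £0.00
Building blocks set £49.41: toys and games → 5% → £2.4705
Granola (1 lb) £4.71: unprepared groceries → 0% → £0.00
Sundress £29.43: clothing and footwear, under £150.00 → 3% → £0.8829
Phone case £24.85: everything else → 9.25% → £2.298625
Blazer £181.85: clothing and footwear, £150.00 or more → 5.75% → £10.456375
Ground coffee (12 oz) £14.61: unprepared groceries → 0% → £0.00
Jigsaw puzzle (1000 pc) £25.23: toys and games → 5% → £1.2615
Unrounded tax sum = £18.77 → £18.77

£18.77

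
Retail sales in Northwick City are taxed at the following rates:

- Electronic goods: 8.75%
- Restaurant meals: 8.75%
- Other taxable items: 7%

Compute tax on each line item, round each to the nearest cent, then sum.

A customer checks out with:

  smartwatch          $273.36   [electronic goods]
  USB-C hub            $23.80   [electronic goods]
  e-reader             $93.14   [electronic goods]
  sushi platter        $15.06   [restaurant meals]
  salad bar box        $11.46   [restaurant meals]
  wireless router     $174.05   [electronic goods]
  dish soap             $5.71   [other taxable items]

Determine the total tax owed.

$52.10

Smartwatch $273.36: electronic goods → 8.75% → $23.92
USB-C hub $23.80: electronic goods → 8.75% → $2.08
E-reader $93.14: electronic goods → 8.75% → $8.15
Sushi platter $15.06: restaurant meals → 8.75% → $1.32
Salad bar box $11.46: restaurant meals → 8.75% → $1.00
Wireless router $174.05: electronic goods → 8.75% → $15.23
Dish soap $5.71: other taxable items → 7% → $0.40
Total tax = $23.92 + $2.08 + $8.15 + $1.32 + $1.00 + $15.23 + $0.40 = $52.10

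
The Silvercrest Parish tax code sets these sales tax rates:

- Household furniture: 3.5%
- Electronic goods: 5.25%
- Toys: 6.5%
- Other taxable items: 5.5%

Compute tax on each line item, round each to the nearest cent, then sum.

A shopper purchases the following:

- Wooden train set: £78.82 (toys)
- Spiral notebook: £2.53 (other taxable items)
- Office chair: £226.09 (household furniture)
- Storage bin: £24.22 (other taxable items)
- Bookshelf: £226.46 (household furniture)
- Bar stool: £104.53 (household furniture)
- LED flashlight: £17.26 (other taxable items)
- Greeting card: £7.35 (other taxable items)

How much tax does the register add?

Wooden train set £78.82: toys → 6.5% → £5.12
Spiral notebook £2.53: other taxable items → 5.5% → £0.14
Office chair £226.09: household furniture → 3.5% → £7.91
Storage bin £24.22: other taxable items → 5.5% → £1.33
Bookshelf £226.46: household furniture → 3.5% → £7.93
Bar stool £104.53: household furniture → 3.5% → £3.66
LED flashlight £17.26: other taxable items → 5.5% → £0.95
Greeting card £7.35: other taxable items → 5.5% → £0.40
Total tax = £5.12 + £0.14 + £7.91 + £1.33 + £7.93 + £3.66 + £0.95 + £0.40 = £27.44

£27.44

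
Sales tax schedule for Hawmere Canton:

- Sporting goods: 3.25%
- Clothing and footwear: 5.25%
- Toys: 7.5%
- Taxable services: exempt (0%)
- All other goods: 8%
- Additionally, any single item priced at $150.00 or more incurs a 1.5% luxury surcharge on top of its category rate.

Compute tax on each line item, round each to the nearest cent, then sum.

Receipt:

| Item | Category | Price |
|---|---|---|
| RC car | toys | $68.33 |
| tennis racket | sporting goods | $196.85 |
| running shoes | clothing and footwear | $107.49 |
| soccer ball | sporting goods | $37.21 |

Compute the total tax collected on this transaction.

$21.32

RC car $68.33: toys → 7.5% → $5.12
Tennis racket $196.85: sporting goods → 3.25% + 1.5% surcharge = 4.75% → $9.35
Running shoes $107.49: clothing and footwear → 5.25% → $5.64
Soccer ball $37.21: sporting goods → 3.25% → $1.21
Total tax = $5.12 + $9.35 + $5.64 + $1.21 = $21.32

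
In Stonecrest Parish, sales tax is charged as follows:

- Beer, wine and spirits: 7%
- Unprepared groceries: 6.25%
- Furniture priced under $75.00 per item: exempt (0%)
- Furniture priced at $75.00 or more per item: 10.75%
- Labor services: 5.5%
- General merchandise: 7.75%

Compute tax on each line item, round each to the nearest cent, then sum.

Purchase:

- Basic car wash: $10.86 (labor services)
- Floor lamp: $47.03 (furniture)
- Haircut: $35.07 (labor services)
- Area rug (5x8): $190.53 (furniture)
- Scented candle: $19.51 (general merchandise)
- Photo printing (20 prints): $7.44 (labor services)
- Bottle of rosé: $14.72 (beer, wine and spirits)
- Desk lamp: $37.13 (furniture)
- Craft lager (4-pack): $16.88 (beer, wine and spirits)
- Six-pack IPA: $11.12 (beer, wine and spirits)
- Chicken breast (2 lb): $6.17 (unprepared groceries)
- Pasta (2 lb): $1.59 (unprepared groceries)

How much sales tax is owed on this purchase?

$28.41

Basic car wash $10.86: labor services → 5.5% → $0.60
Floor lamp $47.03: furniture, under $75.00 → 0% → $0.00
Haircut $35.07: labor services → 5.5% → $1.93
Area rug (5x8) $190.53: furniture, $75.00 or more → 10.75% → $20.48
Scented candle $19.51: general merchandise → 7.75% → $1.51
Photo printing (20 prints) $7.44: labor services → 5.5% → $0.41
Bottle of rosé $14.72: beer, wine and spirits → 7% → $1.03
Desk lamp $37.13: furniture, under $75.00 → 0% → $0.00
Craft lager (4-pack) $16.88: beer, wine and spirits → 7% → $1.18
Six-pack IPA $11.12: beer, wine and spirits → 7% → $0.78
Chicken breast (2 lb) $6.17: unprepared groceries → 6.25% → $0.39
Pasta (2 lb) $1.59: unprepared groceries → 6.25% → $0.10
Total tax = $0.60 + $1.93 + $20.48 + $1.51 + $0.41 + $1.03 + $1.18 + $0.78 + $0.39 + $0.10 = $28.41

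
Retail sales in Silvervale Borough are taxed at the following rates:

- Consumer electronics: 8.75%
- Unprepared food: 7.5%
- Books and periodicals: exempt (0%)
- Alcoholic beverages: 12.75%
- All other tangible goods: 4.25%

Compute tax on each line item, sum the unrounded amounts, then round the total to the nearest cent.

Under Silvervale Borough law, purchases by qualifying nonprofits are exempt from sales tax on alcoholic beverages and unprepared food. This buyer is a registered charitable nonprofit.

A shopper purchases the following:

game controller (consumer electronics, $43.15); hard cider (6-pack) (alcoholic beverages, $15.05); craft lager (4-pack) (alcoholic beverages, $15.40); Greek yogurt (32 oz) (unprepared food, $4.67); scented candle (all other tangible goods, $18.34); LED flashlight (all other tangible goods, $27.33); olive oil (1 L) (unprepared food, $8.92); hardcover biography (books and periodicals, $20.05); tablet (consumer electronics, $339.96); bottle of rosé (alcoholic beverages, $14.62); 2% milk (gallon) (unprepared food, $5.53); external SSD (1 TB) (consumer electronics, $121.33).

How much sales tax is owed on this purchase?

Game controller $43.15: consumer electronics → 8.75% → $3.775625
Hard cider (6-pack) $15.05: alcoholic beverages, buyer-exempt → 0% → $0.00
Craft lager (4-pack) $15.40: alcoholic beverages, buyer-exempt → 0% → $0.00
Greek yogurt (32 oz) $4.67: unprepared food, buyer-exempt → 0% → $0.00
Scented candle $18.34: all other tangible goods → 4.25% → $0.77945
LED flashlight $27.33: all other tangible goods → 4.25% → $1.161525
Olive oil (1 L) $8.92: unprepared food, buyer-exempt → 0% → $0.00
Hardcover biography $20.05: books and periodicals → 0% → $0.00
Tablet $339.96: consumer electronics → 8.75% → $29.7465
Bottle of rosé $14.62: alcoholic beverages, buyer-exempt → 0% → $0.00
2% milk (gallon) $5.53: unprepared food, buyer-exempt → 0% → $0.00
External SSD (1 TB) $121.33: consumer electronics → 8.75% → $10.616375
Unrounded tax sum = $46.079475 → $46.08

$46.08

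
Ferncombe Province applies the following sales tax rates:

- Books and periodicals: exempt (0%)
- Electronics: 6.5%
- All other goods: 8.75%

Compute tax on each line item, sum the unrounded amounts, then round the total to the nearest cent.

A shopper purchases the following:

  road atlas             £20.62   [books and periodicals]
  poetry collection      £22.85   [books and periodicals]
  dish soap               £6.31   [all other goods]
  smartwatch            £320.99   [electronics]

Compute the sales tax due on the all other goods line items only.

Dish soap £6.31: all other goods → 8.75% → £0.552125
Tax on all other goods: unrounded sum = £0.552125 → £0.55

£0.55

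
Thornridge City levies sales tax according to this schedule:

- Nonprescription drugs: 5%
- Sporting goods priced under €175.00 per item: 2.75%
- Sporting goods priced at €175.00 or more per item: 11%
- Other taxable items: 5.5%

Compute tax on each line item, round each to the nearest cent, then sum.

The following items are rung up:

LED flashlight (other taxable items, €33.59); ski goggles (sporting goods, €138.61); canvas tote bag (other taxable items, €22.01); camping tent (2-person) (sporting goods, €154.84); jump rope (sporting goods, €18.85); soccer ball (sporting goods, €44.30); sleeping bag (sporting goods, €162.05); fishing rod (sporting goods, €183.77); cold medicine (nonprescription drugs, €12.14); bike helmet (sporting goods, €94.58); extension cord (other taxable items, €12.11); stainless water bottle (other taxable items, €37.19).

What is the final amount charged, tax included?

LED flashlight €33.59: other taxable items → 5.5% → €1.85
Ski goggles €138.61: sporting goods, under €175.00 → 2.75% → €3.81
Canvas tote bag €22.01: other taxable items → 5.5% → €1.21
Camping tent (2-person) €154.84: sporting goods, under €175.00 → 2.75% → €4.26
Jump rope €18.85: sporting goods, under €175.00 → 2.75% → €0.52
Soccer ball €44.30: sporting goods, under €175.00 → 2.75% → €1.22
Sleeping bag €162.05: sporting goods, under €175.00 → 2.75% → €4.46
Fishing rod €183.77: sporting goods, €175.00 or more → 11% → €20.21
Cold medicine €12.14: nonprescription drugs → 5% → €0.61
Bike helmet €94.58: sporting goods, under €175.00 → 2.75% → €2.60
Extension cord €12.11: other taxable items → 5.5% → €0.67
Stainless water bottle €37.19: other taxable items → 5.5% → €2.05
Subtotal = €914.04; tax = €43.47; total due = €957.51

€957.51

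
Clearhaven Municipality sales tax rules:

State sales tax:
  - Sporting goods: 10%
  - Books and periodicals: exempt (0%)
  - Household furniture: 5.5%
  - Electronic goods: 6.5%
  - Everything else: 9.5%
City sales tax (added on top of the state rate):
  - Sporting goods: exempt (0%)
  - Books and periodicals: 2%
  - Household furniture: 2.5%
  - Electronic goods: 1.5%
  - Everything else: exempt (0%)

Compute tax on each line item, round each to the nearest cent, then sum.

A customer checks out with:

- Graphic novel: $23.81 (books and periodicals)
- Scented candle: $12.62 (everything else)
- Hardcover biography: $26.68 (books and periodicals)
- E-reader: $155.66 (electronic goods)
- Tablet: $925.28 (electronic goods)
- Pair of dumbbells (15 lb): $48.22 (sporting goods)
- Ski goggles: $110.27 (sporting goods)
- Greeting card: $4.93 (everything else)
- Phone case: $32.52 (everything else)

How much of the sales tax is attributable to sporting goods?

Pair of dumbbells (15 lb) $48.22: sporting goods → 10% + 0% city = 10% → $4.82
Ski goggles $110.27: sporting goods → 10% + 0% city = 10% → $11.03
Tax on sporting goods = $4.82 + $11.03 = $15.85

$15.85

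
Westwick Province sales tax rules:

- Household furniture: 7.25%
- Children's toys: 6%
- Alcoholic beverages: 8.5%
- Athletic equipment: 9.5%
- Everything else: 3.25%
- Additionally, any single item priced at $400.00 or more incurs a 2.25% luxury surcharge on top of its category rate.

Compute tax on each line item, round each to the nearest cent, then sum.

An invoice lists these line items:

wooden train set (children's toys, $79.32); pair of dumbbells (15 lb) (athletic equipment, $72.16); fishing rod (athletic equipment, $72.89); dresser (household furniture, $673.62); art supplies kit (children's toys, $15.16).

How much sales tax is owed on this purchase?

$83.44

Wooden train set $79.32: children's toys → 6% → $4.76
Pair of dumbbells (15 lb) $72.16: athletic equipment → 9.5% → $6.86
Fishing rod $72.89: athletic equipment → 9.5% → $6.92
Dresser $673.62: household furniture → 7.25% + 2.25% surcharge = 9.5% → $63.99
Art supplies kit $15.16: children's toys → 6% → $0.91
Total tax = $4.76 + $6.86 + $6.92 + $63.99 + $0.91 = $83.44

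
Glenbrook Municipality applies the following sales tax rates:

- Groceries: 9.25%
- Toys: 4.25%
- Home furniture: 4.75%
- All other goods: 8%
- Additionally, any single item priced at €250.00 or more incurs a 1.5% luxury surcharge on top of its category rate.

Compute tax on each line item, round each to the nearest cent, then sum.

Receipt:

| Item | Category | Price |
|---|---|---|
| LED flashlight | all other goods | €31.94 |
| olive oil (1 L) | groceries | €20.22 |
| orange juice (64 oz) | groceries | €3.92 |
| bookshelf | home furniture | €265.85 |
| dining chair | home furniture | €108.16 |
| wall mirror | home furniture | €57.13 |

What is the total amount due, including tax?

LED flashlight €31.94: all other goods → 8% → €2.56
Olive oil (1 L) €20.22: groceries → 9.25% → €1.87
Orange juice (64 oz) €3.92: groceries → 9.25% → €0.36
Bookshelf €265.85: home furniture → 4.75% + 1.5% surcharge = 6.25% → €16.62
Dining chair €108.16: home furniture → 4.75% → €5.14
Wall mirror €57.13: home furniture → 4.75% → €2.71
Subtotal = €487.22; tax = €29.26; total due = €516.48

€516.48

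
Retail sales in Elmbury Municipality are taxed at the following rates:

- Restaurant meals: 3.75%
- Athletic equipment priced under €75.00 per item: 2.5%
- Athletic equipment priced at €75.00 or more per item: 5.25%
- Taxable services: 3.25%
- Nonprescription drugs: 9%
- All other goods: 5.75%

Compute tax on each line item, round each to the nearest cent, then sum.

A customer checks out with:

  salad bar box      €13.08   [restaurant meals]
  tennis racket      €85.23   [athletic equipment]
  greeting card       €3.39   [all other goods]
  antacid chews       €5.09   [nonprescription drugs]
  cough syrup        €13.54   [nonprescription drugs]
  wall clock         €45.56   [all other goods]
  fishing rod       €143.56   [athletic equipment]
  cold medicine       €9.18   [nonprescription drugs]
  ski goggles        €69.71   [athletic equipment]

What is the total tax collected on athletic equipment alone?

Tennis racket €85.23: athletic equipment, €75.00 or more → 5.25% → €4.47
Fishing rod €143.56: athletic equipment, €75.00 or more → 5.25% → €7.54
Ski goggles €69.71: athletic equipment, under €75.00 → 2.5% → €1.74
Tax on athletic equipment = €4.47 + €7.54 + €1.74 = €13.75

€13.75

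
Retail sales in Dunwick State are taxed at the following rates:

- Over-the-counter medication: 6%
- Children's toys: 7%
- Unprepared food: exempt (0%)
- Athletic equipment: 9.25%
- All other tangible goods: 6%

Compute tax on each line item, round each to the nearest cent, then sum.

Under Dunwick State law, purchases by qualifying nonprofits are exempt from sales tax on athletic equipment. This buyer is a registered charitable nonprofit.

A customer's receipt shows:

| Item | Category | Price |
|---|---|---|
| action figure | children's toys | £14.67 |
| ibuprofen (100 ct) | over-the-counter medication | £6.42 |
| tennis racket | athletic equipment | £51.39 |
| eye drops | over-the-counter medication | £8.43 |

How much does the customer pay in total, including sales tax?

Action figure £14.67: children's toys → 7% → £1.03
Ibuprofen (100 ct) £6.42: over-the-counter medication → 6% → £0.39
Tennis racket £51.39: athletic equipment, buyer-exempt → 0% → £0.00
Eye drops £8.43: over-the-counter medication → 6% → £0.51
Subtotal = £80.91; tax = £1.93; total due = £82.84

£82.84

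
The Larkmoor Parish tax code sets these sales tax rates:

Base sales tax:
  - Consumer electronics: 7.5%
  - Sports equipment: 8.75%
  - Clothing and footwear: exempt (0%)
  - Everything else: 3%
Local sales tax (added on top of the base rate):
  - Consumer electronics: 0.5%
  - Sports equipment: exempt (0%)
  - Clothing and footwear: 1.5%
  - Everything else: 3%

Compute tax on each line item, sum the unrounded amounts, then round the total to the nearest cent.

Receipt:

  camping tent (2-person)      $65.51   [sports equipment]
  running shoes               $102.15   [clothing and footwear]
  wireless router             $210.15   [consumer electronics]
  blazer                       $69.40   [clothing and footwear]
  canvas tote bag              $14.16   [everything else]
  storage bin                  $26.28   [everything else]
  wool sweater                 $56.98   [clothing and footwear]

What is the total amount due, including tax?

$573.03

Camping tent (2-person) $65.51: sports equipment → 8.75% + 0% local = 8.75% → $5.732125
Running shoes $102.15: clothing and footwear → 0% + 1.5% local = 1.5% → $1.53225
Wireless router $210.15: consumer electronics → 7.5% + 0.5% local = 8% → $16.812
Blazer $69.40: clothing and footwear → 0% + 1.5% local = 1.5% → $1.041
Canvas tote bag $14.16: everything else → 3% + 3% local = 6% → $0.8496
Storage bin $26.28: everything else → 3% + 3% local = 6% → $1.5768
Wool sweater $56.98: clothing and footwear → 0% + 1.5% local = 1.5% → $0.8547
Subtotal = $544.63; unrounded tax = $28.398475 → $28.40; total due = $573.03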